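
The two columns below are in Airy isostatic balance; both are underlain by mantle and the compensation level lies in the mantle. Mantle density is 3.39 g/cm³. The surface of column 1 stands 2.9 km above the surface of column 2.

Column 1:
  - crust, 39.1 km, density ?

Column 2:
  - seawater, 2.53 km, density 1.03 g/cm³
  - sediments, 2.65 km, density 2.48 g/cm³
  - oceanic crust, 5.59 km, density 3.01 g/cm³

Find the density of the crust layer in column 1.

Take the compensation level at the base of the deeper column (depth z_c below the surface of column 1) and equate Σ ρ_i t_i down to z_c; mantle fills any gap and the z_c terms cancel.
Column 1: 39.1×ρ + (z_c − 39.1)×3.39
Column 2: 2.9×0 + 2.53×1.03 + 2.65×2.48 + 5.59×3.01 + (z_c − 2.9 − 10.77)×3.39
The z_c×3.39 term appears on both sides and cancels. Collect the known terms of each column as K = Σ(ρt)_known − 3.39 × (depth of known layers): K_1 = 0 − 3.39×39.1 = −132.549; K_2 = 26.0038 − 3.39×(2.9 + 10.77) = −20.3375.
Balance: K_1 + 39.1×ρ = K_2, so ρ = (K_2 − K_1)/39.1 = 112.212/39.1 = 2.87 g/cm³.

2.87 g/cm³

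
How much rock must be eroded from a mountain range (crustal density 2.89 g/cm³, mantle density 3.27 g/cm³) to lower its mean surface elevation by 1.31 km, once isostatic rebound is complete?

11.3 km

Net drop Δ = e − u = e − e ρ_c/ρ_m = e (ρ_m − ρ_c)/ρ_m.
e = Δ ρ_m/(ρ_m − ρ_c) = 1.31 km × 3.27/0.38 = 11.3 km.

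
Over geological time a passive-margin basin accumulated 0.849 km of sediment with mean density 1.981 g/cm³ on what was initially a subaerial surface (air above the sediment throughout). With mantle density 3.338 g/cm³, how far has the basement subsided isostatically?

Subaerial load: s = t ρ_sed / ρ_m = 0.849 km × 1.981/3.338 = 0.504 km.

0.504 km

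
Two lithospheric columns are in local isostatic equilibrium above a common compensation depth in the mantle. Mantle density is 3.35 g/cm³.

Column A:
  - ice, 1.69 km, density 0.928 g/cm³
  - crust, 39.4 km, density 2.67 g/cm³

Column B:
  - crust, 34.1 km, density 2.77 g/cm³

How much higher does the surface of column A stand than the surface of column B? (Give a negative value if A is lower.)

3.32 km

For any compensation level in the mantle, the mantle terms cancel and isostasy reduces to e = (Σt_A − Σt_B) − (Σ(ρt)_A − Σ(ρt)_B) / ρ_m.
Σt_A = 41.09 km; Σt_B = 34.1 km; Σ(ρt)_A = 106.76632; Σ(ρt)_B = 94.457 (in km·g/cm³).
e = (41.09 − 34.1) − (106.76632 − 94.457) / 3.35 = 3.32 km.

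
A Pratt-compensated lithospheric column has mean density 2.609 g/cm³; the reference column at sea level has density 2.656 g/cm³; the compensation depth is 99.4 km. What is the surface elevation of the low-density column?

1.79 km

ρ_ref D = ρ (D + h) → h = D (ρ_ref − ρ)/ρ.
h = 99.4 km × (2.656 − 2.609)/2.609 = 1.79 km.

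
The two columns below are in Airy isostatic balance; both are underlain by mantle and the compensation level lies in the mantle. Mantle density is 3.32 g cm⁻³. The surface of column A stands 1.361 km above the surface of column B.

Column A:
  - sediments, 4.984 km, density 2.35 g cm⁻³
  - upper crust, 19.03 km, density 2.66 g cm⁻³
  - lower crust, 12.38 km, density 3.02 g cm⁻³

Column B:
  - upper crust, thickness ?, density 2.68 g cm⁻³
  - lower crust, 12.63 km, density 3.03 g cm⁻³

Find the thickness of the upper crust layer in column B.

Take the compensation level at the base of the deeper column (depth z_c below the surface of column A) and equate Σ ρ_i t_i down to z_c; mantle fills any gap and the z_c terms cancel.
Column A: 4.984×2.35 + 19.03×2.66 + 12.38×3.02 + (z_c − 36.394)×3.32
Column B: 1.361×0 + x×2.68 + 12.63×3.03 + (z_c − 1.361 − 12.63 − x)×3.32
The z_c×3.32 term appears on both sides and cancels. Collect the known terms of each column as K = Σ(ρt)_known − 3.32 × (depth of known layers): K_A = 99.7198 − 3.32×36.394 = −21.10828; K_B = 38.2689 − 3.32×(1.361 + 12.63) = −8.18122.
Balance: K_A = K_B − x×(3.32 − 2.68), so x = (K_B − K_A)/(3.32 − 2.68) = 12.9271/0.64 = 20.2 km.

20.2 km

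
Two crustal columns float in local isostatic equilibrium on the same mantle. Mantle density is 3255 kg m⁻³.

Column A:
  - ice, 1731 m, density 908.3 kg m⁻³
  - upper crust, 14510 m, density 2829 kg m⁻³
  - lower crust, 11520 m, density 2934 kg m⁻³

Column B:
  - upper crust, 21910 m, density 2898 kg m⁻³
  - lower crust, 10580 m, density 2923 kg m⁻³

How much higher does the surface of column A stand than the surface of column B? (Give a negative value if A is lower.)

801 m

For any compensation level in the mantle, the mantle terms cancel and isostasy reduces to e = (Σt_A − Σt_B) − (Σ(ρt)_A − Σ(ρt)_B) / ρ_m.
Σt_A = 27761 m; Σt_B = 32490 m; Σ(ρt)_A = 76420737.3; Σ(ρt)_B = 94420520 (in m·kg m⁻³).
e = (27761 − 32490) − (76420737.3 − 94420520) / 3255 = 801 m.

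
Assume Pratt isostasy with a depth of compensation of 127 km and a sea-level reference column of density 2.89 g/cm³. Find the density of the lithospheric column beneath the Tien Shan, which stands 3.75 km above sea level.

2.81 g/cm³

Pratt balance: ρ_ref D = ρ (D + h).
ρ = ρ_ref D/(D + h) = 2.89 × 127 km/(127 km + 3.75 km) = 2.81 g/cm³.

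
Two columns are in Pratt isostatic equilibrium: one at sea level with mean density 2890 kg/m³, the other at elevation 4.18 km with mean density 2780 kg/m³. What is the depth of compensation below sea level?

ρ_ref D = ρ (D + h) → D (ρ_ref − ρ) = ρ h.
D = ρ h/(ρ_ref − ρ) = 2780 × 4.18 km/(2890 − 2780) = 106 km.

106 km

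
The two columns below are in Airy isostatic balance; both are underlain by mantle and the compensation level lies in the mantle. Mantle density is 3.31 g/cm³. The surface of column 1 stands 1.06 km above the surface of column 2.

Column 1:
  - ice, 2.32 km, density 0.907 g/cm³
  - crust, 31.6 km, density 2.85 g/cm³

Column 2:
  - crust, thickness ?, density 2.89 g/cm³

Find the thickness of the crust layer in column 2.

Take the compensation level at the base of the deeper column (depth z_c below the surface of column 1) and equate Σ ρ_i t_i down to z_c; mantle fills any gap and the z_c terms cancel.
Column 1: 2.32×0.907 + 31.6×2.85 + (z_c − 33.92)×3.31
Column 2: 1.06×0 + x×2.89 + (z_c − 1.06 − 0 − x)×3.31
The z_c×3.31 term appears on both sides and cancels. Collect the known terms of each column as K = Σ(ρt)_known − 3.31 × (depth of known layers): K_1 = 92.16424 − 3.31×33.92 = −20.11096; K_2 = 0 − 3.31×(1.06 + 0) = −3.5086.
Balance: K_1 = K_2 − x×(3.31 − 2.89), so x = (K_2 − K_1)/(3.31 − 2.89) = 16.6024/0.42 = 39.5 km.

39.5 km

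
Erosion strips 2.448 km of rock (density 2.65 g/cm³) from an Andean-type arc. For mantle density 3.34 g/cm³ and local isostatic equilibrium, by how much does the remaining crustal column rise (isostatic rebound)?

1.94 km

Unloading: uplift u = e ρ_c/ρ_m = 2.448 km × 2.65/3.34 = 1.94 km.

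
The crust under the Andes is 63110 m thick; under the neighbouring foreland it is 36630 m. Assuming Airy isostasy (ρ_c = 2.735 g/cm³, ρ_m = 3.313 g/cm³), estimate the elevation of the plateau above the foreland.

4620 m

Excess crust Δ = 63110 m − 36630 m = 26480 m, split between elevation h and root r with h + r = Δ.
Airy balance ρ_c h = (ρ_m − ρ_c) r gives r = h ρ_c/(ρ_m − ρ_c), so h (1 + ρ_c/(ρ_m − ρ_c)) = Δ, i.e. h = Δ (ρ_m − ρ_c)/ρ_m.
h = 26480 m × 0.578/3.313 = 4620 m.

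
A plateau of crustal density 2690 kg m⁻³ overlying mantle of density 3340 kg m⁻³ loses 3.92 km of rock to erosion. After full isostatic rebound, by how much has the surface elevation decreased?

0.763 km

Rebound u = e ρ_c/ρ_m = 3.92 km × 2690/3340 = 3.157 km.
Net surface drop = e − u = 3.92 km − 3.157 km = e (ρ_m − ρ_c)/ρ_m = 0.763 km.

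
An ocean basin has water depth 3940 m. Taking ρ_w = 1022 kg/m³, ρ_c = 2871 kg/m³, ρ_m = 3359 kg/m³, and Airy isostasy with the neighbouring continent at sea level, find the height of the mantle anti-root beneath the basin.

In Airy isostatic equilibrium: replacing crust with seawater at the top is compensated by replacing crust with mantle at the base: d (ρ_c − ρ_w) = a (ρ_m − ρ_c).
a = d (ρ_c − ρ_w)/(ρ_m − ρ_c) = 3940 m × 1849/488 = 14900 m.

14900 m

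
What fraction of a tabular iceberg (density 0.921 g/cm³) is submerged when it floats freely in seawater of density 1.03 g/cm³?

0.894

Submerged fraction = ρ_obj/ρ_fluid = 0.921/1.03 = 0.894.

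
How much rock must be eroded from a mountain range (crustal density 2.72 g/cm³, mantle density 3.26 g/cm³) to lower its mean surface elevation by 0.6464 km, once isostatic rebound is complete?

3.9 km

Net drop Δ = e − u = e − e ρ_c/ρ_m = e (ρ_m − ρ_c)/ρ_m.
e = Δ ρ_m/(ρ_m − ρ_c) = 0.6464 km × 3.26/0.54 = 3.9 km.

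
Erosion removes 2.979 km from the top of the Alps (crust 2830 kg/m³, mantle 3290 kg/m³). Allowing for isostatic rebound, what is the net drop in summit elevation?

0.417 km

Rebound u = e ρ_c/ρ_m = 2.979 km × 2830/3290 = 2.562 km.
Net surface drop = e − u = 2.979 km − 2.562 km = e (ρ_m − ρ_c)/ρ_m = 0.417 km.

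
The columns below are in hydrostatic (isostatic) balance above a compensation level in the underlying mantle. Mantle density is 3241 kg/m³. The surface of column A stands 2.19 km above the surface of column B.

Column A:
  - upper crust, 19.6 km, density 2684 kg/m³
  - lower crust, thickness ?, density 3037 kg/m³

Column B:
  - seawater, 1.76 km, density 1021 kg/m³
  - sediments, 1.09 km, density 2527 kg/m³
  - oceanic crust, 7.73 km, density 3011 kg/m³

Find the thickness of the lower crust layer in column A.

13 km

Take the compensation level at the base of the deeper column (depth z_c below the surface of column A) and equate Σ ρ_i t_i down to z_c; mantle fills any gap and the z_c terms cancel.
Column A: 19.6×2684 + x×3037 + (z_c − 19.6 − x)×3241
Column B: 2.19×0 + 1.76×1021 + 1.09×2527 + 7.73×3011 + (z_c − 2.19 − 10.58)×3241
The z_c×3241 term appears on both sides and cancels. Collect the known terms of each column as K = Σ(ρt)_known − 3241 × (depth of known layers): K_A = 52606.4 − 3241×19.6 = −10917.2; K_B = 27826.42 − 3241×(2.19 + 10.58) = −13561.15.
Balance: K_A − x×(3241 − 3037) = K_B, so x = (K_A − K_B)/(3241 − 3037) = 2643.95/204 = 13 km.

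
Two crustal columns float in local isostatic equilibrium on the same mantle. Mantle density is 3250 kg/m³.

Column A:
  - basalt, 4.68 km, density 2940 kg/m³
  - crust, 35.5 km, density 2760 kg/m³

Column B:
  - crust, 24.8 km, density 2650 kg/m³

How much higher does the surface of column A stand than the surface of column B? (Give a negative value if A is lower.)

For any compensation level in the mantle, the mantle terms cancel and isostasy reduces to e = (Σt_A − Σt_B) − (Σ(ρt)_A − Σ(ρt)_B) / ρ_m.
Σt_A = 40.18 km; Σt_B = 24.8 km; Σ(ρt)_A = 111739.2; Σ(ρt)_B = 65720 (in km·kg/m³).
e = (40.18 − 24.8) − (111739.2 − 65720) / 3250 = 1.22 km.

1.22 km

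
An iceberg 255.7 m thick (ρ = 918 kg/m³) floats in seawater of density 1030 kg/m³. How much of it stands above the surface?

27.8 m

Floating equilibrium: submerged depth d = t ρ_obj/ρ_fluid = 255.7 m × 918/1030 = 227.9 m.
Freeboard = t − d = 255.7 m − 227.9 m = 27.8 m.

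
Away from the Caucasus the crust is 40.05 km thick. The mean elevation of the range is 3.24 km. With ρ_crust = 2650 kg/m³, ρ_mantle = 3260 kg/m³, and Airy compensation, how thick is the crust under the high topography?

57.4 km

Root depth r = h ρ_c / (ρ_m − ρ_c) = 3.24 km × 2650 / 610 = 14.08 km.
Total thickness = T + h + r = 40.05 km + 3.24 km + 14.08 km = 57.4 km.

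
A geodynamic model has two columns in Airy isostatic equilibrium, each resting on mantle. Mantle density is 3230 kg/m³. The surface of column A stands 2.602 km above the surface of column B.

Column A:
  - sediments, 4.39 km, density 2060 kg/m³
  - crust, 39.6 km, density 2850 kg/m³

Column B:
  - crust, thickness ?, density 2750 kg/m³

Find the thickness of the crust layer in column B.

24.5 km

Take the compensation level at the base of the deeper column (depth z_c below the surface of column A) and equate Σ ρ_i t_i down to z_c; mantle fills any gap and the z_c terms cancel.
Column A: 4.39×2060 + 39.6×2850 + (z_c − 43.99)×3230
Column B: 2.602×0 + x×2750 + (z_c − 2.602 − 0 − x)×3230
The z_c×3230 term appears on both sides and cancels. Collect the known terms of each column as K = Σ(ρt)_known − 3230 × (depth of known layers): K_A = 121903.4 − 3230×43.99 = −20184.3; K_B = 0 − 3230×(2.602 + 0) = −8404.46.
Balance: K_A = K_B − x×(3230 − 2750), so x = (K_B − K_A)/(3230 − 2750) = 11779.8/480 = 24.5 km.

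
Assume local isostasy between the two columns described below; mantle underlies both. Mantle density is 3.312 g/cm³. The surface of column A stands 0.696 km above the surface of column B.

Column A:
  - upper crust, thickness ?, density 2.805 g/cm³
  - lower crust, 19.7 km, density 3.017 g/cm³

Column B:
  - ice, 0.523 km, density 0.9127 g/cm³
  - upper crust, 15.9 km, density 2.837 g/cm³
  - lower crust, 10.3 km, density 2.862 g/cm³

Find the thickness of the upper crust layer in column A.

19.6 km

Take the compensation level at the base of the deeper column (depth z_c below the surface of column A) and equate Σ ρ_i t_i down to z_c; mantle fills any gap and the z_c terms cancel.
Column A: x×2.805 + 19.7×3.017 + (z_c − 19.7 − x)×3.312
Column B: 0.696×0 + 0.523×0.9127 + 15.9×2.837 + 10.3×2.862 + (z_c − 0.696 − 26.723)×3.312
The z_c×3.312 term appears on both sides and cancels. Collect the known terms of each column as K = Σ(ρt)_known − 3.312 × (depth of known layers): K_A = 59.4349 − 3.312×19.7 = −5.8115; K_B = 75.0642421 − 3.312×(0.696 + 26.723) = −15.7474859.
Balance: K_A − x×(3.312 − 2.805) = K_B, so x = (K_A − K_B)/(3.312 − 2.805) = 9.93599/0.507 = 19.6 km.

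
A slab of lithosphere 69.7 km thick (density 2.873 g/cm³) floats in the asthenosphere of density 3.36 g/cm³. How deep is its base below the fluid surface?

Draft d = t ρ_obj/ρ_fluid = 69.7 km × 2.873/3.36 = 59.6 km.

59.6 km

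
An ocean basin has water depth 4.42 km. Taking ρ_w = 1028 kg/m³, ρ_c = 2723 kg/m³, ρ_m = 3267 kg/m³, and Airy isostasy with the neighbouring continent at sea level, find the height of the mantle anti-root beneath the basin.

Equating mass per unit area of the two columns: replacing crust with seawater at the top is compensated by replacing crust with mantle at the base: d (ρ_c − ρ_w) = a (ρ_m − ρ_c).
a = d (ρ_c − ρ_w)/(ρ_m − ρ_c) = 4.42 km × 1695/544 = 13.8 km.

13.8 km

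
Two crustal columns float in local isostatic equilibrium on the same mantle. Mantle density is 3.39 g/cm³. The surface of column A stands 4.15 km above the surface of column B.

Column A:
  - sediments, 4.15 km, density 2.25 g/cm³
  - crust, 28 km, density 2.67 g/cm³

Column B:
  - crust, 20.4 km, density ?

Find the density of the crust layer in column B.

Take the compensation level at the base of the deeper column (depth z_c below the surface of column A) and equate Σ ρ_i t_i down to z_c; mantle fills any gap and the z_c terms cancel.
Column A: 4.15×2.25 + 28×2.67 + (z_c − 32.15)×3.39
Column B: 4.15×0 + 20.4×ρ + (z_c − 4.15 − 20.4)×3.39
The z_c×3.39 term appears on both sides and cancels. Collect the known terms of each column as K = Σ(ρt)_known − 3.39 × (depth of known layers): K_A = 84.0975 − 3.39×32.15 = −24.891; K_B = 0 − 3.39×(4.15 + 20.4) = −83.2245.
Balance: K_A = K_B + 20.4×ρ, so ρ = (K_A − K_B)/20.4 = 58.3335/20.4 = 2.86 g/cm³.

2.86 g/cm³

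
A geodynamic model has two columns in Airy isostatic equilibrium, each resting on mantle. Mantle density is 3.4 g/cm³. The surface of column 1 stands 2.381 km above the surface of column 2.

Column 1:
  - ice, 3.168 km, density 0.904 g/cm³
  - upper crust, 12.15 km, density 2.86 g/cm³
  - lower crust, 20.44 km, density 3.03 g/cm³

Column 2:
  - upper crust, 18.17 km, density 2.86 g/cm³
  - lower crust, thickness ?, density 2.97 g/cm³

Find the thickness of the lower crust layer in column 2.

Take the compensation level at the base of the deeper column (depth z_c below the surface of column 1) and equate Σ ρ_i t_i down to z_c; mantle fills any gap and the z_c terms cancel.
Column 1: 3.168×0.904 + 12.15×2.86 + 20.44×3.03 + (z_c − 35.758)×3.4
Column 2: 2.381×0 + 18.17×2.86 + x×2.97 + (z_c − 2.381 − 18.17 − x)×3.4
The z_c×3.4 term appears on both sides and cancels. Collect the known terms of each column as K = Σ(ρt)_known − 3.4 × (depth of known layers): K_1 = 99.546072 − 3.4×35.758 = −22.031128; K_2 = 51.9662 − 3.4×(2.381 + 18.17) = −17.9072.
Balance: K_1 = K_2 − x×(3.4 − 2.97), so x = (K_2 − K_1)/(3.4 − 2.97) = 4.12393/0.43 = 9.59 km.

9.59 km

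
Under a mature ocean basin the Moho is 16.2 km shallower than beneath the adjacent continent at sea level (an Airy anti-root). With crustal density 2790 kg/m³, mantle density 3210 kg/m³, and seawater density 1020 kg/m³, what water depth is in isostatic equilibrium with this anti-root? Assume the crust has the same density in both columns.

3.84 km

Replacing a thickness d of crust by seawater at the top must be balanced by replacing crust with mantle at the base: d (ρ_c − ρ_w) = a (ρ_m − ρ_c).
d = a (ρ_m − ρ_c)/(ρ_c − ρ_w) = 16.2 km × 420/1770 = 3.84 km.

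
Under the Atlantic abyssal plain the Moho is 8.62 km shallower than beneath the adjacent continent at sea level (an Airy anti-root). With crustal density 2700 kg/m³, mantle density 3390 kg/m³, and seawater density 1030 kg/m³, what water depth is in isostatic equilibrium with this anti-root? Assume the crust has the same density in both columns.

3.56 km

Replacing a thickness d of crust by seawater at the top must be balanced by replacing crust with mantle at the base: d (ρ_c − ρ_w) = a (ρ_m − ρ_c).
d = a (ρ_m − ρ_c)/(ρ_c − ρ_w) = 8.62 km × 690/1670 = 3.56 km.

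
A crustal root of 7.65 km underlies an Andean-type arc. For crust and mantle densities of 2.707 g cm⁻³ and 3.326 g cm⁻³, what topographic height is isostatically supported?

Balancing pressure at the compensation depth: ρ_c h = (ρ_m − ρ_c) r.
h = r (ρ_m − ρ_c) / ρ_c = 7.65 km × (3.326 − 2.707) / 2.707 = 1.75 km.

1.75 km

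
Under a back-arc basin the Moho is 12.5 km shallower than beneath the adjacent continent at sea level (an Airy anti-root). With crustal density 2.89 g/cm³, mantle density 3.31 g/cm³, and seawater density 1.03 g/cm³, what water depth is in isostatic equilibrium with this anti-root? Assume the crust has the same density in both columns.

Replacing a thickness d of crust by seawater at the top must be balanced by replacing crust with mantle at the base: d (ρ_c − ρ_w) = a (ρ_m − ρ_c).
d = a (ρ_m − ρ_c)/(ρ_c − ρ_w) = 12.5 km × 0.42/1.86 = 2.82 km.

2.82 km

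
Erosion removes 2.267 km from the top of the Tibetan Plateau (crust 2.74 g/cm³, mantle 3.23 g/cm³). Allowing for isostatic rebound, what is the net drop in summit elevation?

0.344 km

Rebound u = e ρ_c/ρ_m = 2.267 km × 2.74/3.23 = 1.923 km.
Net surface drop = e − u = 2.267 km − 1.923 km = e (ρ_m − ρ_c)/ρ_m = 0.344 km.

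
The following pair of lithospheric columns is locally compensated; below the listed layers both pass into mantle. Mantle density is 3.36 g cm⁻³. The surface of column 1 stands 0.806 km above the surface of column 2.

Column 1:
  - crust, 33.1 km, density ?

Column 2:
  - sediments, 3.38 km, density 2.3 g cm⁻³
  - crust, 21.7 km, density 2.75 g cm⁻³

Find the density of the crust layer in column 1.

2.77 g cm⁻³

Take the compensation level at the base of the deeper column (depth z_c below the surface of column 1) and equate Σ ρ_i t_i down to z_c; mantle fills any gap and the z_c terms cancel.
Column 1: 33.1×ρ + (z_c − 33.1)×3.36
Column 2: 0.806×0 + 3.38×2.3 + 21.7×2.75 + (z_c − 0.806 − 25.08)×3.36
The z_c×3.36 term appears on both sides and cancels. Collect the known terms of each column as K = Σ(ρt)_known − 3.36 × (depth of known layers): K_1 = 0 − 3.36×33.1 = −111.216; K_2 = 67.449 − 3.36×(0.806 + 25.08) = −19.52796.
Balance: K_1 + 33.1×ρ = K_2, so ρ = (K_2 − K_1)/33.1 = 91.688/33.1 = 2.77 g cm⁻³.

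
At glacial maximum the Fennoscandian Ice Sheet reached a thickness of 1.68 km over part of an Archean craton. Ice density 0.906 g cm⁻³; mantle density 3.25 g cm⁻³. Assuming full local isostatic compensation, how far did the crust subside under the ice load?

0.468 km

Equating mass per unit area of the two columns: the ice load ρ_ice t is balanced by mantle displaced below, ρ_m s.
s = t ρ_ice / ρ_m = 1.68 km × 0.906/3.25 = 0.468 km.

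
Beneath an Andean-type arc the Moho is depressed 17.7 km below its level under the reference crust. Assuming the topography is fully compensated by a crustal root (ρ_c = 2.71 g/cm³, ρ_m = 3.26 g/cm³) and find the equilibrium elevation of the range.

3.59 km

Isostatic balance requires: ρ_c h = (ρ_m − ρ_c) r.
h = r (ρ_m − ρ_c) / ρ_c = 17.7 km × (3.26 − 2.71) / 2.71 = 3.59 km.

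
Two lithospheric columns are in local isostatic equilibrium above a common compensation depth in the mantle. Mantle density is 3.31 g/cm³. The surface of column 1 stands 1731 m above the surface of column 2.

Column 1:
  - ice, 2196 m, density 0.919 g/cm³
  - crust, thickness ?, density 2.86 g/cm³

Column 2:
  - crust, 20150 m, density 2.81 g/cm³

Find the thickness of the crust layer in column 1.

Take the compensation level at the base of the deeper column (depth z_c below the surface of column 1) and equate Σ ρ_i t_i down to z_c; mantle fills any gap and the z_c terms cancel.
Column 1: 2196×0.919 + x×2.86 + (z_c − 2196 − x)×3.31
Column 2: 1731×0 + 20150×2.81 + (z_c − 1731 − 20150)×3.31
The z_c×3.31 term appears on both sides and cancels. Collect the known terms of each column as K = Σ(ρt)_known − 3.31 × (depth of known layers): K_1 = 2018.124 − 3.31×2196 = −5250.636; K_2 = 56621.5 − 3.31×(1731 + 20150) = −15804.61.
Balance: K_1 − x×(3.31 − 2.86) = K_2, so x = (K_1 − K_2)/(3.31 − 2.86) = 10554/0.45 = 23500 m.

23500 m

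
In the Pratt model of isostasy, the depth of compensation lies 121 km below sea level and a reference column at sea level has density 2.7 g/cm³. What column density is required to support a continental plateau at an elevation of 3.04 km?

2.63 g/cm³

Pratt balance: ρ_ref D = ρ (D + h).
ρ = ρ_ref D/(D + h) = 2.7 × 121 km/(121 km + 3.04 km) = 2.63 g/cm³.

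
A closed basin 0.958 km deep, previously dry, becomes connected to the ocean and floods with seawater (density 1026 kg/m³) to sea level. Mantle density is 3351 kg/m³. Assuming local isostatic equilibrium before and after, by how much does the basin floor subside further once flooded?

0.423 km

After flooding the water column is d + s deep. Its weight must equal the weight of mantle displaced by the extra subsidence s: (d + s) ρ_w = s ρ_m.
s = d ρ_w / (ρ_m − ρ_w) = 0.958 km × 1026/(3351 − 1026) = 0.423 km.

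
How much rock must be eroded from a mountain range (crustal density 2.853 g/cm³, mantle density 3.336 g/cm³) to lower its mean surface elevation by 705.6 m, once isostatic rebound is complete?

4870 m

Net drop Δ = e − u = e − e ρ_c/ρ_m = e (ρ_m − ρ_c)/ρ_m.
e = Δ ρ_m/(ρ_m − ρ_c) = 705.6 m × 3.336/0.483 = 4870 m.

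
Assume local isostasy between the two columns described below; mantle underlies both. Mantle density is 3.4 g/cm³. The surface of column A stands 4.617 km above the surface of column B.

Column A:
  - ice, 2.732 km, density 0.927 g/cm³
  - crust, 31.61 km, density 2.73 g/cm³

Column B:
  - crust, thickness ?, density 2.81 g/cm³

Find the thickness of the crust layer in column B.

Take the compensation level at the base of the deeper column (depth z_c below the surface of column A) and equate Σ ρ_i t_i down to z_c; mantle fills any gap and the z_c terms cancel.
Column A: 2.732×0.927 + 31.61×2.73 + (z_c − 34.342)×3.4
Column B: 4.617×0 + x×2.81 + (z_c − 4.617 − 0 − x)×3.4
The z_c×3.4 term appears on both sides and cancels. Collect the known terms of each column as K = Σ(ρt)_known − 3.4 × (depth of known layers): K_A = 88.827864 − 3.4×34.342 = −27.934936; K_B = 0 − 3.4×(4.617 + 0) = −15.6978.
Balance: K_A = K_B − x×(3.4 − 2.81), so x = (K_B − K_A)/(3.4 − 2.81) = 12.2371/0.59 = 20.7 km.

20.7 km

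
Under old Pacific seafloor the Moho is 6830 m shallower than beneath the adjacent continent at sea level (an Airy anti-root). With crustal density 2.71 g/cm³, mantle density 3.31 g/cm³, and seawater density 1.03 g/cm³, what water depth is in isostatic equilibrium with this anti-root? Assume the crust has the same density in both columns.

Replacing a thickness d of crust by seawater at the top must be balanced by replacing crust with mantle at the base: d (ρ_c − ρ_w) = a (ρ_m − ρ_c).
d = a (ρ_m − ρ_c)/(ρ_c − ρ_w) = 6830 m × 0.6/1.68 = 2440 m.

2440 m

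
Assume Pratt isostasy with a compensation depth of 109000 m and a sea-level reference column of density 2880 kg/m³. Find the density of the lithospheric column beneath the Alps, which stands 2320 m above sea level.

Pratt balance: ρ_ref D = ρ (D + h).
ρ = ρ_ref D/(D + h) = 2880 × 109000 m/(109000 m + 2320 m) = 2820 kg/m³.

2820 kg/m³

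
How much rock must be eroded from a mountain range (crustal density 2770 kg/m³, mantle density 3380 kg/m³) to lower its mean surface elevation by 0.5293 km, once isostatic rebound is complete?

Net drop Δ = e − u = e − e ρ_c/ρ_m = e (ρ_m − ρ_c)/ρ_m.
e = Δ ρ_m/(ρ_m − ρ_c) = 0.5293 km × 3380/610 = 2.93 km.

2.93 km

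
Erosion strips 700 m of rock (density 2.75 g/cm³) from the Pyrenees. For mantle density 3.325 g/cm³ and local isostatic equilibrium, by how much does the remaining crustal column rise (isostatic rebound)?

Unloading: uplift u = e ρ_c/ρ_m = 700 m × 2.75/3.325 = 579 m.

579 m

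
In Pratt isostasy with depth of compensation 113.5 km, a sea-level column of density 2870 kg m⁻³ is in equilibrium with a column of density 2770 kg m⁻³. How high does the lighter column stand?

4.1 km

ρ_ref D = ρ (D + h) → h = D (ρ_ref − ρ)/ρ.
h = 113.5 km × (2870 − 2770)/2770 = 4.1 km.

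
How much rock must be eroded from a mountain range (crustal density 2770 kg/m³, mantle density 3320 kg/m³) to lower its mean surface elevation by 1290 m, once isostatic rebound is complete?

Net drop Δ = e − u = e − e ρ_c/ρ_m = e (ρ_m − ρ_c)/ρ_m.
e = Δ ρ_m/(ρ_m − ρ_c) = 1290 m × 3320/550 = 7790 m.

7790 m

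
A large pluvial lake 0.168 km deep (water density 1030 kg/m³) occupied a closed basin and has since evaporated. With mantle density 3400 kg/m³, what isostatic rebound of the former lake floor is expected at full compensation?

0.0509 km

u = d ρ_w/ρ_m = 0.168 km × 1030/3400 = 0.0509 km.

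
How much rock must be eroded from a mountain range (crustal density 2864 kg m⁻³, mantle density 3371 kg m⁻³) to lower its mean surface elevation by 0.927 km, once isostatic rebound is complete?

6.16 km

Net drop Δ = e − u = e − e ρ_c/ρ_m = e (ρ_m − ρ_c)/ρ_m.
e = Δ ρ_m/(ρ_m − ρ_c) = 0.927 km × 3371/507 = 6.16 km.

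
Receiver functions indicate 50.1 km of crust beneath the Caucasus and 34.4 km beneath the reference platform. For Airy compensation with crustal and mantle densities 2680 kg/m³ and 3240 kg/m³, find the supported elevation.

Excess crust Δ = 50.1 km − 34.4 km = 15.7 km, split between elevation h and root r with h + r = Δ.
Airy balance ρ_c h = (ρ_m − ρ_c) r gives r = h ρ_c/(ρ_m − ρ_c), so h (1 + ρ_c/(ρ_m − ρ_c)) = Δ, i.e. h = Δ (ρ_m − ρ_c)/ρ_m.
h = 15.7 km × 560/3240 = 2.71 km.

2.71 km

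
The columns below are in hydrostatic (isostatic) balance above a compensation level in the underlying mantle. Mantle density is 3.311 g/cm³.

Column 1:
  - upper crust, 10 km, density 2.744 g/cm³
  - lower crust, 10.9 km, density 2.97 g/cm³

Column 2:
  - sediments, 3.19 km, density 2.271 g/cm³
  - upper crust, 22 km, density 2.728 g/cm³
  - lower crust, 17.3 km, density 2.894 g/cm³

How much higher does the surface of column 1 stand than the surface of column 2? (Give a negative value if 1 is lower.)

For any compensation level in the mantle, the mantle terms cancel and isostasy reduces to e = (Σt_1 − Σt_2) − (Σ(ρt)_1 − Σ(ρt)_2) / ρ_m.
Σt_1 = 20.9 km; Σt_2 = 42.49 km; Σ(ρt)_1 = 59.813; Σ(ρt)_2 = 117.32669 (in km·g/cm³).
e = (20.9 − 42.49) − (59.813 − 117.32669) / 3.311 = −4.22 km.

−4.22 km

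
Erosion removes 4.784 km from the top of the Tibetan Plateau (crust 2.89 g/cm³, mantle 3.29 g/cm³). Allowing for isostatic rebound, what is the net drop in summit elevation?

0.582 km

Rebound u = e ρ_c/ρ_m = 4.784 km × 2.89/3.29 = 4.202 km.
Net surface drop = e − u = 4.784 km − 4.202 km = e (ρ_m − ρ_c)/ρ_m = 0.582 km.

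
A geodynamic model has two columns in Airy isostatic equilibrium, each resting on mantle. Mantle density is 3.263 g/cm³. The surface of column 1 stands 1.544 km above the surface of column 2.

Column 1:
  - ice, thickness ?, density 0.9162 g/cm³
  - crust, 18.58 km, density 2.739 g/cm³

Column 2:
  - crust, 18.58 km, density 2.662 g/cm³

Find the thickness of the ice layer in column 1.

Take the compensation level at the base of the deeper column (depth z_c below the surface of column 1) and equate Σ ρ_i t_i down to z_c; mantle fills any gap and the z_c terms cancel.
Column 1: x×0.9162 + 18.58×2.739 + (z_c − 18.58 − x)×3.263
Column 2: 1.544×0 + 18.58×2.662 + (z_c − 1.544 − 18.58)×3.263
The z_c×3.263 term appears on both sides and cancels. Collect the known terms of each column as K = Σ(ρt)_known − 3.263 × (depth of known layers): K_1 = 50.89062 − 3.263×18.58 = −9.73592; K_2 = 49.45996 − 3.263×(1.544 + 18.58) = −16.204652.
Balance: K_1 − x×(3.263 − 0.9162) = K_2, so x = (K_1 − K_2)/(3.263 − 0.9162) = 6.46873/2.3468 = 2.76 km.

2.76 km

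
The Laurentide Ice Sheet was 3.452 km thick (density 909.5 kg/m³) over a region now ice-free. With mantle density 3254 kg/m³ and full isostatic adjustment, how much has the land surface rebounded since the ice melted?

0.965 km

Removing the load lets mantle flow back in; uplift u satisfies ρ_ice t = ρ_m u.
u = t ρ_ice/ρ_m = 3.452 km × 909.5/3254 = 0.965 km.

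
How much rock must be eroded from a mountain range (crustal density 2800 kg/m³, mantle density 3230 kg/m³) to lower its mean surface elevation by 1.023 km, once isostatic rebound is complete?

Net drop Δ = e − u = e − e ρ_c/ρ_m = e (ρ_m − ρ_c)/ρ_m.
e = Δ ρ_m/(ρ_m − ρ_c) = 1.023 km × 3230/430 = 7.68 km.

7.68 km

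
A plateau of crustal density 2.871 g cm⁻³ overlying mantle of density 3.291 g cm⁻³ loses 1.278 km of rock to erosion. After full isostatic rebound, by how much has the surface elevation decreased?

Rebound u = e ρ_c/ρ_m = 1.278 km × 2.871/3.291 = 1.115 km.
Net surface drop = e − u = 1.278 km − 1.115 km = e (ρ_m − ρ_c)/ρ_m = 0.163 km.

0.163 km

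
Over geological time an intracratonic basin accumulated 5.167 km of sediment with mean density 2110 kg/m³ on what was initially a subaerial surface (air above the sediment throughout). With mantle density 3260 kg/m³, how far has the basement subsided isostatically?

3.34 km

Subaerial load: s = t ρ_sed / ρ_m = 5.167 km × 2110/3260 = 3.34 km.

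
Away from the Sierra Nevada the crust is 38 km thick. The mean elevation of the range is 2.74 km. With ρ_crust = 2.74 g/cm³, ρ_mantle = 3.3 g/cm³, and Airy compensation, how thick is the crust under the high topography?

54.1 km

Root depth r = h ρ_c / (ρ_m − ρ_c) = 2.74 km × 2.74 / 0.56 = 13.41 km.
Total thickness = T + h + r = 38 km + 2.74 km + 13.41 km = 54.1 km.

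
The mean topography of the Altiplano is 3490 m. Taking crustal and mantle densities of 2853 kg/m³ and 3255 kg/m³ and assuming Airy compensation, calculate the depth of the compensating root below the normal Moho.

Equating mass per unit area of the two columns: the weight of the topography is balanced by the buoyancy of the root, ρ_c h = (ρ_m − ρ_c) r.
r = h · ρ_c / (ρ_m − ρ_c) = 3490 m × 2853 / (3255 − 2853) = 24800 m.

24800 m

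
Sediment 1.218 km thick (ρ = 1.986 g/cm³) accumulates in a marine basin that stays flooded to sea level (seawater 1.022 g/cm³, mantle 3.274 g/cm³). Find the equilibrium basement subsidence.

Submarine loading: the sediment displaces seawater, and the subsidence is in turn flooded, so s (ρ_m − ρ_w) = t (ρ_sed − ρ_w).
s = 1.218 km × (1.986 − 1.022) / (3.274 − 1.022) = 0.521 km.

0.521 km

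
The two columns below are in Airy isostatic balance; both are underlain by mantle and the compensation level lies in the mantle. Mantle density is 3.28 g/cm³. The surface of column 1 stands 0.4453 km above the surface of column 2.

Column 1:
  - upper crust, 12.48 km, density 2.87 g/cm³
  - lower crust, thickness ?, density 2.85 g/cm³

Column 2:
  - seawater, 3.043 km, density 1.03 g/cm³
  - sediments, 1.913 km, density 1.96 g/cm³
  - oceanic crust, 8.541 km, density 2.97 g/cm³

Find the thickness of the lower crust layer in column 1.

19.4 km

Take the compensation level at the base of the deeper column (depth z_c below the surface of column 1) and equate Σ ρ_i t_i down to z_c; mantle fills any gap and the z_c terms cancel.
Column 1: 12.48×2.87 + x×2.85 + (z_c − 12.48 − x)×3.28
Column 2: 0.4453×0 + 3.043×1.03 + 1.913×1.96 + 8.541×2.97 + (z_c − 0.4453 − 13.497)×3.28
The z_c×3.28 term appears on both sides and cancels. Collect the known terms of each column as K = Σ(ρt)_known − 3.28 × (depth of known layers): K_1 = 35.8176 − 3.28×12.48 = −5.1168; K_2 = 32.25054 − 3.28×(0.4453 + 13.497) = −13.480204.
Balance: K_1 − x×(3.28 − 2.85) = K_2, so x = (K_1 − K_2)/(3.28 − 2.85) = 8.3634/0.43 = 19.4 km.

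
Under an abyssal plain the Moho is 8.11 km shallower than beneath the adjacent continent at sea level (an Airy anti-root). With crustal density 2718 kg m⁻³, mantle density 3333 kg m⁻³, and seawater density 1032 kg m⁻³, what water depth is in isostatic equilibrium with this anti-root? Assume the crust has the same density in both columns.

Replacing a thickness d of crust by seawater at the top must be balanced by replacing crust with mantle at the base: d (ρ_c − ρ_w) = a (ρ_m − ρ_c).
d = a (ρ_m − ρ_c)/(ρ_c − ρ_w) = 8.11 km × 615/1686 = 2.96 km.

2.96 km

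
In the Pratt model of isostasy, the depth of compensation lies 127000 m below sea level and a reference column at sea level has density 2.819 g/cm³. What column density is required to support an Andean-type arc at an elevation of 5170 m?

2.71 g/cm³

Pratt balance: ρ_ref D = ρ (D + h).
ρ = ρ_ref D/(D + h) = 2.819 × 127000 m/(127000 m + 5170 m) = 2.71 g/cm³.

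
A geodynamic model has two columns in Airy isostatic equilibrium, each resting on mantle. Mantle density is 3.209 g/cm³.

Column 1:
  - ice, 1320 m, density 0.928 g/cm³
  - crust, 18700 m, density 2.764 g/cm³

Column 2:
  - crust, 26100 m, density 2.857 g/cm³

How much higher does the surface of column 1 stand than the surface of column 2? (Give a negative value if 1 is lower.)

For any compensation level in the mantle, the mantle terms cancel and isostasy reduces to e = (Σt_1 − Σt_2) − (Σ(ρt)_1 − Σ(ρt)_2) / ρ_m.
Σt_1 = 20020 m; Σt_2 = 26100 m; Σ(ρt)_1 = 52911.76; Σ(ρt)_2 = 74567.7 (in m·g/cm³).
e = (20020 − 26100) − (52911.76 − 74567.7) / 3.209 = 669 m.

669 m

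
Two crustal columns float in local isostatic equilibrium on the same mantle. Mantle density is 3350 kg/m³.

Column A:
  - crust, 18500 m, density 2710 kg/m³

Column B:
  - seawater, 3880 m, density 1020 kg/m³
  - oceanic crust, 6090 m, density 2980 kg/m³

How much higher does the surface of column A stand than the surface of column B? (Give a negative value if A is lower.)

163 m

For any compensation level in the mantle, the mantle terms cancel and isostasy reduces to e = (Σt_A − Σt_B) − (Σ(ρt)_A − Σ(ρt)_B) / ρ_m.
Σt_A = 18500 m; Σt_B = 9970 m; Σ(ρt)_A = 50135000; Σ(ρt)_B = 22105800 (in m·kg/m³).
e = (18500 − 9970) − (50135000 − 22105800) / 3350 = 163 m.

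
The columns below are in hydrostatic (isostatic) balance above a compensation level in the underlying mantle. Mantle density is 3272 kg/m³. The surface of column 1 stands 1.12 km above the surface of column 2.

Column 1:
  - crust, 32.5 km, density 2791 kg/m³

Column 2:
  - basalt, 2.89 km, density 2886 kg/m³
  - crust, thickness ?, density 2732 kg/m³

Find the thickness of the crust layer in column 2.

Take the compensation level at the base of the deeper column (depth z_c below the surface of column 1) and equate Σ ρ_i t_i down to z_c; mantle fills any gap and the z_c terms cancel.
Column 1: 32.5×2791 + (z_c − 32.5)×3272
Column 2: 1.12×0 + 2.89×2886 + x×2732 + (z_c − 1.12 − 2.89 − x)×3272
The z_c×3272 term appears on both sides and cancels. Collect the known terms of each column as K = Σ(ρt)_known − 3272 × (depth of known layers): K_1 = 90707.5 − 3272×32.5 = −15632.5; K_2 = 8340.54 − 3272×(1.12 + 2.89) = −4780.18.
Balance: K_1 = K_2 − x×(3272 − 2732), so x = (K_2 − K_1)/(3272 − 2732) = 10852.3/540 = 20.1 km.

20.1 km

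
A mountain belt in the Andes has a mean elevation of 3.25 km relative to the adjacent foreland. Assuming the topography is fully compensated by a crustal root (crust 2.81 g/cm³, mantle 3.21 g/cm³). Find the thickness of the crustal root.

22.8 km

For local isostatic compensation: the weight of the topography is balanced by the buoyancy of the root, ρ_c h = (ρ_m − ρ_c) r.
r = h · ρ_c / (ρ_m − ρ_c) = 3.25 km × 2.81 / (3.21 − 2.81) = 22.8 km.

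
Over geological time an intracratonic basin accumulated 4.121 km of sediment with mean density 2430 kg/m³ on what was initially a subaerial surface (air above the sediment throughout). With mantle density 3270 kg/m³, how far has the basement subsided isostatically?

3.06 km

Subaerial load: s = t ρ_sed / ρ_m = 4.121 km × 2430/3270 = 3.06 km.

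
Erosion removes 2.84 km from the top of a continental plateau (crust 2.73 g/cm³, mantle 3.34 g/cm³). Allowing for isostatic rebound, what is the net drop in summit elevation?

Rebound u = e ρ_c/ρ_m = 2.84 km × 2.73/3.34 = 2.321 km.
Net surface drop = e − u = 2.84 km − 2.321 km = e (ρ_m − ρ_c)/ρ_m = 0.519 km.

0.519 km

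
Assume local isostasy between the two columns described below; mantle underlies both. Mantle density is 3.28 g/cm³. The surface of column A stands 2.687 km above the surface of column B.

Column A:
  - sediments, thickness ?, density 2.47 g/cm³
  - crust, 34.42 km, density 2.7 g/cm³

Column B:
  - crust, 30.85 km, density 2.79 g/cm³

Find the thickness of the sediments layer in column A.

4.9 km

Take the compensation level at the base of the deeper column (depth z_c below the surface of column A) and equate Σ ρ_i t_i down to z_c; mantle fills any gap and the z_c terms cancel.
Column A: x×2.47 + 34.42×2.7 + (z_c − 34.42 − x)×3.28
Column B: 2.687×0 + 30.85×2.79 + (z_c − 2.687 − 30.85)×3.28
The z_c×3.28 term appears on both sides and cancels. Collect the known terms of each column as K = Σ(ρt)_known − 3.28 × (depth of known layers): K_A = 92.934 − 3.28×34.42 = −19.9636; K_B = 86.0715 − 3.28×(2.687 + 30.85) = −23.92986.
Balance: K_A − x×(3.28 − 2.47) = K_B, so x = (K_A − K_B)/(3.28 − 2.47) = 3.96626/0.81 = 4.9 km.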